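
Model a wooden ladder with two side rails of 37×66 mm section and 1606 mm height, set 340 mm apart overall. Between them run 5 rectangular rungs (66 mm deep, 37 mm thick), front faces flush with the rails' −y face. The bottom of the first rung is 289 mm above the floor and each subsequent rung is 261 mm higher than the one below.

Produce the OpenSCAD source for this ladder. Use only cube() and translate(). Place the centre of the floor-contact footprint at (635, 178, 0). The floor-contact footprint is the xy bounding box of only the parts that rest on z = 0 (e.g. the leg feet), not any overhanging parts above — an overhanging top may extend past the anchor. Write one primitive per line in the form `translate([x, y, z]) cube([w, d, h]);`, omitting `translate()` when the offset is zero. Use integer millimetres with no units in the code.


translate([465, 145, 0]) cube([37, 66, 1606]);
translate([768, 145, 0]) cube([37, 66, 1606]);
translate([502, 145, 289]) cube([266, 66, 37]);
translate([502, 145, 550]) cube([266, 66, 37]);
translate([502, 145, 811]) cube([266, 66, 37]);
translate([502, 145, 1072]) cube([266, 66, 37]);
translate([502, 145, 1333]) cube([266, 66, 37]);


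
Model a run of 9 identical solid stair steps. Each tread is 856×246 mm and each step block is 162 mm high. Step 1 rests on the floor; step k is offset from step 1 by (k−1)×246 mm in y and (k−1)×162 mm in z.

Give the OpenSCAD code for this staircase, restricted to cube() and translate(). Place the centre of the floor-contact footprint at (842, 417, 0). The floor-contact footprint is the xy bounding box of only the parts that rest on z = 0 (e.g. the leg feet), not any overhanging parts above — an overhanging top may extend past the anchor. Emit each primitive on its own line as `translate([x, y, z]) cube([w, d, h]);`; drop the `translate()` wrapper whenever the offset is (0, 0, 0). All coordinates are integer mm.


translate([414, 294, 0]) cube([856, 246, 162]);
translate([414, 540, 162]) cube([856, 246, 162]);
translate([414, 786, 324]) cube([856, 246, 162]);
translate([414, 1032, 486]) cube([856, 246, 162]);
translate([414, 1278, 648]) cube([856, 246, 162]);
translate([414, 1524, 810]) cube([856, 246, 162]);
translate([414, 1770, 972]) cube([856, 246, 162]);
translate([414, 2016, 1134]) cube([856, 246, 162]);
translate([414, 2262, 1296]) cube([856, 246, 162]);


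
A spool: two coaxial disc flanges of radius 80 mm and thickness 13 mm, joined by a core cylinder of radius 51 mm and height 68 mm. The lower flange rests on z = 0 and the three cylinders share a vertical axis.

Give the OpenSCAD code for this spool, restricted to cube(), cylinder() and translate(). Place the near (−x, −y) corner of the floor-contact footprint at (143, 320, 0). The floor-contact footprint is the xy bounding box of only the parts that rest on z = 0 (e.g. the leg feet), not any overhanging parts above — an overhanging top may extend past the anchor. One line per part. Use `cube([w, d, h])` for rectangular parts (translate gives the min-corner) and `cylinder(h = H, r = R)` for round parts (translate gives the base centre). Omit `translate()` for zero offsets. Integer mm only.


translate([223, 400, 0]) cylinder(h = 13, r = 80);
translate([223, 400, 13]) cylinder(h = 68, r = 51);
translate([223, 400, 81]) cylinder(h = 13, r = 80);


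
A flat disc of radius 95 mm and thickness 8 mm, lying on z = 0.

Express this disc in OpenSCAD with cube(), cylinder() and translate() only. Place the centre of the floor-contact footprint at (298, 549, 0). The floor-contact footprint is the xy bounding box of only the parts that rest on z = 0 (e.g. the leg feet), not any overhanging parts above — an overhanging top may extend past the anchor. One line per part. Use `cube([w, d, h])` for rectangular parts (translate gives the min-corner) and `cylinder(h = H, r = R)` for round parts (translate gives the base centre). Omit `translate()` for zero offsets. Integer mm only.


translate([298, 549, 0]) cylinder(h = 8, r = 95);


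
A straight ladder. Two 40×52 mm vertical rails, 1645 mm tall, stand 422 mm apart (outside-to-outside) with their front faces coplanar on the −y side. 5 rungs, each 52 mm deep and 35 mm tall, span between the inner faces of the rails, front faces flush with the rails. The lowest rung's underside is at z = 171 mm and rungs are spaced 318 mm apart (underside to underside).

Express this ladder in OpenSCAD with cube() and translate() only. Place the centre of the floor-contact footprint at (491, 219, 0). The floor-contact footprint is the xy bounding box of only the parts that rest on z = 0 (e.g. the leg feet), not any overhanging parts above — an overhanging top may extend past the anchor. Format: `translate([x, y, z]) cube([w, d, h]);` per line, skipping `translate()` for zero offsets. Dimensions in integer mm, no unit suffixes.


translate([280, 193, 0]) cube([40, 52, 1645]);
translate([662, 193, 0]) cube([40, 52, 1645]);
translate([320, 193, 171]) cube([342, 52, 35]);
translate([320, 193, 489]) cube([342, 52, 35]);
translate([320, 193, 807]) cube([342, 52, 35]);
translate([320, 193, 1125]) cube([342, 52, 35]);
translate([320, 193, 1443]) cube([342, 52, 35]);


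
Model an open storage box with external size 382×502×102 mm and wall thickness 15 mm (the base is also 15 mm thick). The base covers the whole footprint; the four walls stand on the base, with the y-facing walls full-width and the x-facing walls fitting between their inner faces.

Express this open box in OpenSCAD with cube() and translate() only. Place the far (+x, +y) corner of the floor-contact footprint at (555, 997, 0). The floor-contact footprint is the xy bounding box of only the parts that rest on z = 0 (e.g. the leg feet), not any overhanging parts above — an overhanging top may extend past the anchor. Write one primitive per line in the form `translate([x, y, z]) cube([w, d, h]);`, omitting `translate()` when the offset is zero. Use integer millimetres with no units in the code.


translate([173, 495, 0]) cube([382, 502, 15]);
translate([173, 495, 15]) cube([382, 15, 87]);
translate([173, 982, 15]) cube([382, 15, 87]);
translate([173, 510, 15]) cube([15, 472, 87]);
translate([540, 510, 15]) cube([15, 472, 87]);


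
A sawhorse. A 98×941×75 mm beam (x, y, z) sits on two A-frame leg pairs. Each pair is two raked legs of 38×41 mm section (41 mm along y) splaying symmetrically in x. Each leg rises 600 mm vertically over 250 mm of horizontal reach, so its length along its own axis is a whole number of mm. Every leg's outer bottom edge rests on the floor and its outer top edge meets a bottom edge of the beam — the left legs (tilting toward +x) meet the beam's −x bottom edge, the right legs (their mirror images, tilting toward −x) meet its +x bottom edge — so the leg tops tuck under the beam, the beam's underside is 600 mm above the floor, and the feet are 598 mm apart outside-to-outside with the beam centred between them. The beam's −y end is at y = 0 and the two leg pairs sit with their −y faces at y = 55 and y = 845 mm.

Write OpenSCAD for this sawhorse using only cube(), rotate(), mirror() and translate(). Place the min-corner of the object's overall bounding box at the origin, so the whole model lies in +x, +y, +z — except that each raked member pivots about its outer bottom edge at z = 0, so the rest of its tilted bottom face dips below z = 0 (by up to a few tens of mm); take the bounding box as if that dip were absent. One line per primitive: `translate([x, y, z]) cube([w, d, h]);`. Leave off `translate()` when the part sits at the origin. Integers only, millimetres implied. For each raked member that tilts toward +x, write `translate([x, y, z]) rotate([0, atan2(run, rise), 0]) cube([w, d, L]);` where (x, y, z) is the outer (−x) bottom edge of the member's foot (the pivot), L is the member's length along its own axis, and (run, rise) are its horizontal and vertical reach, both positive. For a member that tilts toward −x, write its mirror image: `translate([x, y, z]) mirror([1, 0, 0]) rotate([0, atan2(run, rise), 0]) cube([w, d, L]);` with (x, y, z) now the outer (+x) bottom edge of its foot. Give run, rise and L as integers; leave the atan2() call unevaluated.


translate([250, 0, 600]) cube([98, 941, 75]);
translate([0, 55, 0]) rotate([0, atan2(250, 600), 0]) cube([38, 41, 650]);
translate([598, 55, 0]) mirror([1, 0, 0]) rotate([0, atan2(250, 600), 0]) cube([38, 41, 650]);
translate([0, 845, 0]) rotate([0, atan2(250, 600), 0]) cube([38, 41, 650]);
translate([598, 845, 0]) mirror([1, 0, 0]) rotate([0, atan2(250, 600), 0]) cube([38, 41, 650]);


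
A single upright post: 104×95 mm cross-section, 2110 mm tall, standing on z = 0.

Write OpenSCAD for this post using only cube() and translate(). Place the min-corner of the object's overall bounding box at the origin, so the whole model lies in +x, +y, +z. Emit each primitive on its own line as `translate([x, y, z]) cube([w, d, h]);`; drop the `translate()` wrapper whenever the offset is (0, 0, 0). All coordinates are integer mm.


cube([104, 95, 2110]);


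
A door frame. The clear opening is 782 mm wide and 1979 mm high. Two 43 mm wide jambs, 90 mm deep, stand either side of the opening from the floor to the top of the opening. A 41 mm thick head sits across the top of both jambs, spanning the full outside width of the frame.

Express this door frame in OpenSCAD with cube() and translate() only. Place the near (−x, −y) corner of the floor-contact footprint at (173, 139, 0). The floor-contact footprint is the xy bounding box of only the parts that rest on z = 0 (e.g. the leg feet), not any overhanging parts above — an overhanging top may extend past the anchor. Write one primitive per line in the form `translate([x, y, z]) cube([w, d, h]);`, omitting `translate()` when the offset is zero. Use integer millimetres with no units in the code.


translate([173, 139, 0]) cube([43, 90, 1979]);
translate([998, 139, 0]) cube([43, 90, 1979]);
translate([173, 139, 1979]) cube([868, 90, 41]);


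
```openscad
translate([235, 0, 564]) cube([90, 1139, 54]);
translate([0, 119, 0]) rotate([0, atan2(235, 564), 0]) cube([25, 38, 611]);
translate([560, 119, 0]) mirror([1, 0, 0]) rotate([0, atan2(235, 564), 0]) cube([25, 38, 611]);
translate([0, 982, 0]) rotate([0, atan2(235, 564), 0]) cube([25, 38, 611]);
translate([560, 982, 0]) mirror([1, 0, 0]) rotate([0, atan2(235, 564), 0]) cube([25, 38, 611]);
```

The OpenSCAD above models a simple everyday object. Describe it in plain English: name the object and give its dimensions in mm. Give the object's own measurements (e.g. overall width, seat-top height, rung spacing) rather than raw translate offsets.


A sawhorse. A 90×1139×54 mm beam (x, y, z) sits on two A-frame leg pairs. Each pair is two raked legs of 25×38 mm section (38 mm along y) splaying symmetrically in x. Each leg rises 564 mm vertically over 235 mm of horizontal reach and is 611 mm long along its own axis. Every leg's outer bottom edge rests on the floor and its outer top edge meets a bottom edge of the beam — the left legs (tilting toward +x) meet the beam's −x bottom edge, the right legs (their mirror images, tilting toward −x) meet its +x bottom edge — so the leg tops tuck under the beam, the beam's underside is 564 mm above the floor, and the feet are 560 mm apart outside-to-outside with the beam centred between them. The two leg pairs are set in 119 mm from either end of the beam.


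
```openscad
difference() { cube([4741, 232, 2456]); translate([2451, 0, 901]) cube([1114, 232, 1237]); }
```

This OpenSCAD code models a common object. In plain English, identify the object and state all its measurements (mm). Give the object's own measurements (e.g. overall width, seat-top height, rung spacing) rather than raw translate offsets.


A wall 4741 mm long (x), 232 mm thick (y), 2456 mm tall, with a rectangular window opening cut through it. The opening is 1114 mm wide and 1237 mm tall; its sill is at z = 901 mm and its near (−x) edge is 2451 mm from the wall's −x end. The opening passes through the full wall thickness.


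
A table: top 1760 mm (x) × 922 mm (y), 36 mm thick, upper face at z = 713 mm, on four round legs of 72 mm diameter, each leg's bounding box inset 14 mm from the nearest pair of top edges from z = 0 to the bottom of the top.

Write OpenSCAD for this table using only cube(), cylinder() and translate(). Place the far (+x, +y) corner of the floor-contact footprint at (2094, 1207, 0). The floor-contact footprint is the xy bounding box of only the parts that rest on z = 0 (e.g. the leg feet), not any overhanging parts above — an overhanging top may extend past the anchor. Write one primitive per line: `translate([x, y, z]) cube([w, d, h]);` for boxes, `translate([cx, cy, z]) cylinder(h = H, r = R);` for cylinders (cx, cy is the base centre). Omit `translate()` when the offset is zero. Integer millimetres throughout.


translate([348, 299, 677]) cube([1760, 922, 36]);
translate([398, 349, 0]) cylinder(h = 677, r = 36);
translate([2058, 349, 0]) cylinder(h = 677, r = 36);
translate([398, 1171, 0]) cylinder(h = 677, r = 36);
translate([2058, 1171, 0]) cylinder(h = 677, r = 36);


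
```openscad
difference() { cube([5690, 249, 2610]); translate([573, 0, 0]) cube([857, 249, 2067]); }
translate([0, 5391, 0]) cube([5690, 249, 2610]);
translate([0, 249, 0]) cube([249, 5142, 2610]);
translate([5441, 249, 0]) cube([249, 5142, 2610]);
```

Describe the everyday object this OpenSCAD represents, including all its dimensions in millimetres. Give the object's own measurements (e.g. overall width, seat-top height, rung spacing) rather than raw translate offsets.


A single room: four walls, each 2610 mm tall and 249 mm thick, enclosing an outside footprint 5690×5640 mm (x × y), no floor or roof. The front and back walls (−y and +y sides) run the full x-width; the side walls fit between their inner faces. A door opening 857 mm wide and 2067 mm tall is cut through the front wall from the floor up, its −x edge 573 mm from the wall's −x end.


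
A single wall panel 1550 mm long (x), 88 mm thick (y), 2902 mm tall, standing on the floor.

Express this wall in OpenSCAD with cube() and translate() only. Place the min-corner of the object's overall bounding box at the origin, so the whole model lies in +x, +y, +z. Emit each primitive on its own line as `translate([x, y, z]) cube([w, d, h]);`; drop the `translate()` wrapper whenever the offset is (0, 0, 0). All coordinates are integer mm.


cube([1550, 88, 2902]);


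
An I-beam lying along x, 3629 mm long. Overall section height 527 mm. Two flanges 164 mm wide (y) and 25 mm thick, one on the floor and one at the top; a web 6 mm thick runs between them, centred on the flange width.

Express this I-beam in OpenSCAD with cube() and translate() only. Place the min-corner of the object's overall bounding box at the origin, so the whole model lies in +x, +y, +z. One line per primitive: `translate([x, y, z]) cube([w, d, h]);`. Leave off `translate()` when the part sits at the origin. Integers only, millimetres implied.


cube([3629, 164, 25]);
translate([0, 79, 25]) cube([3629, 6, 477]);
translate([0, 0, 502]) cube([3629, 164, 25]);


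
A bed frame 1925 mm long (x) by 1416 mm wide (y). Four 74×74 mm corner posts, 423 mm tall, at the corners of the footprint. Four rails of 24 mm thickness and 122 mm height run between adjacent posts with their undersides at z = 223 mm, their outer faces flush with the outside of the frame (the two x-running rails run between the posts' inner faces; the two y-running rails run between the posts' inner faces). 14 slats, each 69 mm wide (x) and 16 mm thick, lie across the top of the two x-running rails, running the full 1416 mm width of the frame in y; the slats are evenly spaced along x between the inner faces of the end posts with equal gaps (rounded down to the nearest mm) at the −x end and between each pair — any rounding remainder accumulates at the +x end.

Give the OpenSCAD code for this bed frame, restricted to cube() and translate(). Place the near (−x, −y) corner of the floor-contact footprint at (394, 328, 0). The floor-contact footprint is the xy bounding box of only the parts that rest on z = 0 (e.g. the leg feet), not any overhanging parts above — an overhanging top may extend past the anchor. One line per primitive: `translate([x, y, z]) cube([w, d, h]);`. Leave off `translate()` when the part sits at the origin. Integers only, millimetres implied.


translate([394, 328, 0]) cube([74, 74, 423]);
translate([394, 1670, 0]) cube([74, 74, 423]);
translate([2245, 328, 0]) cube([74, 74, 423]);
translate([2245, 1670, 0]) cube([74, 74, 423]);
translate([468, 328, 223]) cube([1777, 24, 122]);
translate([468, 1720, 223]) cube([1777, 24, 122]);
translate([394, 402, 223]) cube([24, 1268, 122]);
translate([2295, 402, 223]) cube([24, 1268, 122]);
translate([522, 328, 345]) cube([69, 1416, 16]);
translate([645, 328, 345]) cube([69, 1416, 16]);
translate([768, 328, 345]) cube([69, 1416, 16]);
translate([891, 328, 345]) cube([69, 1416, 16]);
translate([1014, 328, 345]) cube([69, 1416, 16]);
translate([1137, 328, 345]) cube([69, 1416, 16]);
translate([1260, 328, 345]) cube([69, 1416, 16]);
translate([1383, 328, 345]) cube([69, 1416, 16]);
translate([1506, 328, 345]) cube([69, 1416, 16]);
translate([1629, 328, 345]) cube([69, 1416, 16]);
translate([1752, 328, 345]) cube([69, 1416, 16]);
translate([1875, 328, 345]) cube([69, 1416, 16]);
translate([1998, 328, 345]) cube([69, 1416, 16]);
translate([2121, 328, 345]) cube([69, 1416, 16]);


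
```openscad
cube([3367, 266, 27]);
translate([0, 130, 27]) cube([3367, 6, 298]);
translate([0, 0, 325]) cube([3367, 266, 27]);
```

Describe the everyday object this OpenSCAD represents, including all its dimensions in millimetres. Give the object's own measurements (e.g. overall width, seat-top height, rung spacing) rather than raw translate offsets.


An I-beam lying along x, 3367 mm long. Overall section height 352 mm. Two flanges 266 mm wide (y) and 27 mm thick, one on the floor and one at the top; a web 6 mm thick runs between them, centred on the flange width.


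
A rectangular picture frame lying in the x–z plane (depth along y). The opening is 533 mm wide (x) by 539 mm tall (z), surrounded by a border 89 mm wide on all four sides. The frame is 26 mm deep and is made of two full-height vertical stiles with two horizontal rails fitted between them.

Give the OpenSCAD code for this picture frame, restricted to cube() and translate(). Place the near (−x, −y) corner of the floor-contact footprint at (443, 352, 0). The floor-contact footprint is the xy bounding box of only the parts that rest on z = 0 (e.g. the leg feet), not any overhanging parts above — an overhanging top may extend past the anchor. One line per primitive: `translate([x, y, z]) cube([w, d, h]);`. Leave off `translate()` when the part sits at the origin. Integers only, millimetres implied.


translate([443, 352, 0]) cube([89, 26, 717]);
translate([1065, 352, 0]) cube([89, 26, 717]);
translate([532, 352, 0]) cube([533, 26, 89]);
translate([532, 352, 628]) cube([533, 26, 89]);


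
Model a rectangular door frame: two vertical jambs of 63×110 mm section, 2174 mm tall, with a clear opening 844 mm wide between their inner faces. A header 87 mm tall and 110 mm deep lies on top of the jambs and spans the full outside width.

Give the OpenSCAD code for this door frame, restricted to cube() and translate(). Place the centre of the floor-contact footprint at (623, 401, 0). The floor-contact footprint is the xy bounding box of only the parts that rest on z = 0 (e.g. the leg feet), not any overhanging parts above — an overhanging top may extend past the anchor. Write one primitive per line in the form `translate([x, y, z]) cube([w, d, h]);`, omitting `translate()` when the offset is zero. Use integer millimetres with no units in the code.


translate([138, 346, 0]) cube([63, 110, 2174]);
translate([1045, 346, 0]) cube([63, 110, 2174]);
translate([138, 346, 2174]) cube([970, 110, 87]);


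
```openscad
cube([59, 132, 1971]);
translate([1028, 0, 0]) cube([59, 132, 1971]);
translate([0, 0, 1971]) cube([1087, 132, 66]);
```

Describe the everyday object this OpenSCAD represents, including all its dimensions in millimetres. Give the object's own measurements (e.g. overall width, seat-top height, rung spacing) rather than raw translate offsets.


A door frame. The clear opening is 969 mm wide and 1971 mm high. Two 59 mm wide jambs, 132 mm deep, stand either side of the opening from the floor to the top of the opening. A 66 mm thick head sits across the top of both jambs, spanning the full outside width of the frame.


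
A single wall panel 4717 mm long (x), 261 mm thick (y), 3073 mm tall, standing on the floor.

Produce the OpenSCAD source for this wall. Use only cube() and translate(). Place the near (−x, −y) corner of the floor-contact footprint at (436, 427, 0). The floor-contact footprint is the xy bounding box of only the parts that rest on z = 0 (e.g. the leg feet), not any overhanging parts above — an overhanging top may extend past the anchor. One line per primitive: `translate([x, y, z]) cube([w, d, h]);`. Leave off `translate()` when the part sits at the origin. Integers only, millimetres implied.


translate([436, 427, 0]) cube([4717, 261, 3073]);


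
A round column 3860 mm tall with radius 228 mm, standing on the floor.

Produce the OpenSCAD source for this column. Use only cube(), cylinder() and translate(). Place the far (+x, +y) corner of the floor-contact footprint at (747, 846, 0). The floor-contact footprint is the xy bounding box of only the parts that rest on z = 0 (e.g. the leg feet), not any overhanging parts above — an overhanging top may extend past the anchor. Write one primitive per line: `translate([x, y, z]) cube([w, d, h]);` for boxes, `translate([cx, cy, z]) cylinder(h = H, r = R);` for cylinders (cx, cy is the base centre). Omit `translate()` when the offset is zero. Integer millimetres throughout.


translate([519, 618, 0]) cylinder(h = 3860, r = 228);


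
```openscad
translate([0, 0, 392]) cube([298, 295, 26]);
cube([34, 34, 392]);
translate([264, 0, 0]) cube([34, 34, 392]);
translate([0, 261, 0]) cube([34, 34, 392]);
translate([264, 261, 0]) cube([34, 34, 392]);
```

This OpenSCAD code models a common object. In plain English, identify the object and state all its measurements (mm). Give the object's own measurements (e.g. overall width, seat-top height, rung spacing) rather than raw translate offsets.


A simple wooden stool: a rectangular seat 298 mm (x) by 295 mm (y), 26 mm thick, top face at z = 418 mm, on four square legs, each 34×34 mm in cross-section. The legs rest on z = 0, each flush with a corner of the seat.


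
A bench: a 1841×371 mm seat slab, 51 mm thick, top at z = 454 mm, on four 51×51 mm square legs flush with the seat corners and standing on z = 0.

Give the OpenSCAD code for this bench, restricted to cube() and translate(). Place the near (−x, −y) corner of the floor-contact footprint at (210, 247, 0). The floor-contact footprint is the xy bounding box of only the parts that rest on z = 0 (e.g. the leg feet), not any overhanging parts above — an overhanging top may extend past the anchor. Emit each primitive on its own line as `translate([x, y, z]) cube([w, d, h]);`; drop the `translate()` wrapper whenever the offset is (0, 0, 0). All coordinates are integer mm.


translate([210, 247, 403]) cube([1841, 371, 51]);
translate([210, 247, 0]) cube([51, 51, 403]);
translate([210, 567, 0]) cube([51, 51, 403]);
translate([2000, 247, 0]) cube([51, 51, 403]);
translate([2000, 567, 0]) cube([51, 51, 403]);


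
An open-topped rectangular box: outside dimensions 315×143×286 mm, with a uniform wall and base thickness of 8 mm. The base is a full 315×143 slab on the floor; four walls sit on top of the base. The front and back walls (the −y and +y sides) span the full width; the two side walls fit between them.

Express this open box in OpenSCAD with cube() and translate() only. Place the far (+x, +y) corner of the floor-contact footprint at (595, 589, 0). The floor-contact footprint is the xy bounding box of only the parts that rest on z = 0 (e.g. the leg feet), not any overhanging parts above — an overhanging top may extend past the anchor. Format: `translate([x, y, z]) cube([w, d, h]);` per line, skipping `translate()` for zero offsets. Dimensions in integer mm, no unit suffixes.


translate([280, 446, 0]) cube([315, 143, 8]);
translate([280, 446, 8]) cube([315, 8, 278]);
translate([280, 581, 8]) cube([315, 8, 278]);
translate([280, 454, 8]) cube([8, 127, 278]);
translate([587, 454, 8]) cube([8, 127, 278]);


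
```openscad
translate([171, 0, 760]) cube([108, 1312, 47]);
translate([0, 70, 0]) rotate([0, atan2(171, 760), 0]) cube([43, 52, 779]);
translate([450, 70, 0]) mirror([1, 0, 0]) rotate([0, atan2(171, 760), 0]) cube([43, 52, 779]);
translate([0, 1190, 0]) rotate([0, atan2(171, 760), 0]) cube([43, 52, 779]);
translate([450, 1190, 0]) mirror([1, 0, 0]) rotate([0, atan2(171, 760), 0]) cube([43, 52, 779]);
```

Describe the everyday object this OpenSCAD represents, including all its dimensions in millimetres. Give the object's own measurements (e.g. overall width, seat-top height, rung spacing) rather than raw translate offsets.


A sawhorse. A 108×1312×47 mm beam (x, y, z) sits on two A-frame leg pairs. Each pair is two raked legs of 43×52 mm section (52 mm along y) splaying symmetrically in x. Each leg rises 760 mm vertically over 171 mm of horizontal reach and is 779 mm long along its own axis. Every leg's outer bottom edge rests on the floor and its outer top edge meets a bottom edge of the beam — the left legs (tilting toward +x) meet the beam's −x bottom edge, the right legs (their mirror images, tilting toward −x) meet its +x bottom edge — so the leg tops tuck under the beam, the beam's underside is 760 mm above the floor, and the feet are 450 mm apart outside-to-outside with the beam centred between them. The two leg pairs are set in 70 mm from either end of the beam.


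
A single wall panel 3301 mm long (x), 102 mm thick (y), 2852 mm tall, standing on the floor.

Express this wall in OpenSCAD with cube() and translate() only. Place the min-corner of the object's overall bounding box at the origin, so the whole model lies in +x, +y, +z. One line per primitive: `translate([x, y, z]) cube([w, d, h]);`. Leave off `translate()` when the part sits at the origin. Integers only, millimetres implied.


cube([3301, 102, 2852]);


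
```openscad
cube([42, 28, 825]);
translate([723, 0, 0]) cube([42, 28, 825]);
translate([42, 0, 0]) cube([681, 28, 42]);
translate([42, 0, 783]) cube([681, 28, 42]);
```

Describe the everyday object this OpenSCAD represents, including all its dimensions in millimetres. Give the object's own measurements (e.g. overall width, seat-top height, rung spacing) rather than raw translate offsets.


A rectangular picture frame lying in the x–z plane (depth along y). The opening is 681 mm wide (x) by 741 mm tall (z), surrounded by a border 42 mm wide on all four sides. The frame is 28 mm deep and is made of two full-height vertical stiles with two horizontal rails fitted between them.


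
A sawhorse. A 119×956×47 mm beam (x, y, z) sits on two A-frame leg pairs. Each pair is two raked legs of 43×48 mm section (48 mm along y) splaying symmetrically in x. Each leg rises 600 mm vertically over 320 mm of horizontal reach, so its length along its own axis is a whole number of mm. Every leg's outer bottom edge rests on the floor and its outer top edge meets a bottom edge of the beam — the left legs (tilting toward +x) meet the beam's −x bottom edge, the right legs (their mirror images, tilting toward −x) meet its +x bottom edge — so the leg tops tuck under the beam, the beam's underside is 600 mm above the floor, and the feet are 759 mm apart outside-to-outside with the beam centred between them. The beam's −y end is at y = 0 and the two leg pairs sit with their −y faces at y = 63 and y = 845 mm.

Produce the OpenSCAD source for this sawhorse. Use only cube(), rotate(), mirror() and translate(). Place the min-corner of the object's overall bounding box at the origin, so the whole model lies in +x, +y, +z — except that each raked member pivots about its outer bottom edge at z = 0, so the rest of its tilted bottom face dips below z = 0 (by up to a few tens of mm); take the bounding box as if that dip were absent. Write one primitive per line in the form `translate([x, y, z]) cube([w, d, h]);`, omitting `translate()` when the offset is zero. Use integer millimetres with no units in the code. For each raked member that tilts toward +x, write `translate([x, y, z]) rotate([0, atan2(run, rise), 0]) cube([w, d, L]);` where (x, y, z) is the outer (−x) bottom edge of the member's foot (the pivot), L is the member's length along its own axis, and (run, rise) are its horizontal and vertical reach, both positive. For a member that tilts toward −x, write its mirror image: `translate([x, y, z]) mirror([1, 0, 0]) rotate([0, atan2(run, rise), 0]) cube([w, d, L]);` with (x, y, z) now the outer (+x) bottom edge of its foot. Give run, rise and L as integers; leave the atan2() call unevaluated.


// leg length = √(320² + 600²) = 680
// right-leg outer foot x = 2·320 + 119 = 759
// beam min-corner = (320, 0, 600)
translate([320, 0, 600]) cube([119, 956, 47]);
translate([0, 63, 0]) rotate([0, atan2(320, 600), 0]) cube([43, 48, 680]);
translate([759, 63, 0]) mirror([1, 0, 0]) rotate([0, atan2(320, 600), 0]) cube([43, 48, 680]);
translate([0, 845, 0]) rotate([0, atan2(320, 600), 0]) cube([43, 48, 680]);
translate([759, 845, 0]) mirror([1, 0, 0]) rotate([0, atan2(320, 600), 0]) cube([43, 48, 680]);


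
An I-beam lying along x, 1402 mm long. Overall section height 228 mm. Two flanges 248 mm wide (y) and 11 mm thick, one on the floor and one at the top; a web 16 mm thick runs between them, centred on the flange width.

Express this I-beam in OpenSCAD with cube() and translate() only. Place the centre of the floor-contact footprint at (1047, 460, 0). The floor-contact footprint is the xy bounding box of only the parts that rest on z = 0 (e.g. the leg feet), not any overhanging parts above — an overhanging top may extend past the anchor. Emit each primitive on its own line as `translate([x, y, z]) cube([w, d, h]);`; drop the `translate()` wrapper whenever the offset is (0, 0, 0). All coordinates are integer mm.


translate([346, 336, 0]) cube([1402, 248, 11]);
translate([346, 452, 11]) cube([1402, 16, 206]);
translate([346, 336, 217]) cube([1402, 248, 11]);


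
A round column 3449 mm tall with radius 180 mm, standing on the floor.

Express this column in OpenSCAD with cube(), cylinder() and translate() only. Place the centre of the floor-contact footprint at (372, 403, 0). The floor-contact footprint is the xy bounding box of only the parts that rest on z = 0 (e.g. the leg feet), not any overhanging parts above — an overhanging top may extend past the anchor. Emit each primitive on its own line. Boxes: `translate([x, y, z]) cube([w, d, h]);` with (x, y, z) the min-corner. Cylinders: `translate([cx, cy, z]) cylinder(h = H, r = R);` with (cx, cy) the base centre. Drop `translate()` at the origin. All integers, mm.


translate([372, 403, 0]) cylinder(h = 3449, r = 180);


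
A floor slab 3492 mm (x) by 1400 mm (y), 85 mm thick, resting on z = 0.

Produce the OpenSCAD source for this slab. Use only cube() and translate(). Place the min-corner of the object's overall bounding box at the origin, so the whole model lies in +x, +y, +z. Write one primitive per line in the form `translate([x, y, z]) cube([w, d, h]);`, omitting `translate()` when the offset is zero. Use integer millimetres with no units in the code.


cube([3492, 1400, 85]);


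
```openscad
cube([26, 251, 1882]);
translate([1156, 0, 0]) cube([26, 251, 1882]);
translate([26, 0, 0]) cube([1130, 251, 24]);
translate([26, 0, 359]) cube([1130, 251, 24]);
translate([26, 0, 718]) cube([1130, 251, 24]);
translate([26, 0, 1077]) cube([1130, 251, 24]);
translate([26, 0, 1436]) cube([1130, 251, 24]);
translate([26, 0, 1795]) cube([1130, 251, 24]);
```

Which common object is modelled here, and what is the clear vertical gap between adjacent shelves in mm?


A bookshelf. The clear shelf gap is 335 mm.

Two tall side panels with 6 horizontal boards between them — a bookshelf. The first two shelf undersides are at z = 0 and z = 359; with shelf thickness 24, the clear gap is 359 − 0 − 24 = 335 mm.


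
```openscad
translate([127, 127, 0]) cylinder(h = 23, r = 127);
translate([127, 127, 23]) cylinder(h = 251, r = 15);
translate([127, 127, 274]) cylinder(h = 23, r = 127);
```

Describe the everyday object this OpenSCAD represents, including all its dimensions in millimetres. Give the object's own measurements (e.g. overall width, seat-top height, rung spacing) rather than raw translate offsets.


A spool: two coaxial disc flanges of radius 127 mm and thickness 23 mm, joined by a core cylinder of radius 15 mm and height 251 mm. The lower flange rests on z = 0 and the three cylinders share a vertical axis.


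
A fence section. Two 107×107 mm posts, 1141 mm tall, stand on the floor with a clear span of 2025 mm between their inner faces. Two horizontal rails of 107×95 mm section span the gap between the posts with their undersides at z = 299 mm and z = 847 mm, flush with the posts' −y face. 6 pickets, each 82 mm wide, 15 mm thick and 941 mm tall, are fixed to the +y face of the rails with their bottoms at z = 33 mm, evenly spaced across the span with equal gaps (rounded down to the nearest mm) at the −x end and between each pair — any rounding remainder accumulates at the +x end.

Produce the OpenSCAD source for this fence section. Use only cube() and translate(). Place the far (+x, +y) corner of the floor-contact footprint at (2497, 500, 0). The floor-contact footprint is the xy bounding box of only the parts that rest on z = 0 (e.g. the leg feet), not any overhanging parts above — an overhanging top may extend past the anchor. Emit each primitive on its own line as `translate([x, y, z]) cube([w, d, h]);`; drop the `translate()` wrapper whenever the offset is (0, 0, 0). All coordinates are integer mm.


translate([258, 393, 0]) cube([107, 107, 1141]);
translate([2390, 393, 0]) cube([107, 107, 1141]);
translate([365, 393, 299]) cube([2025, 107, 95]);
translate([365, 393, 847]) cube([2025, 107, 95]);
translate([584, 500, 33]) cube([82, 15, 941]);
translate([885, 500, 33]) cube([82, 15, 941]);
translate([1186, 500, 33]) cube([82, 15, 941]);
translate([1487, 500, 33]) cube([82, 15, 941]);
translate([1788, 500, 33]) cube([82, 15, 941]);
translate([2089, 500, 33]) cube([82, 15, 941]);


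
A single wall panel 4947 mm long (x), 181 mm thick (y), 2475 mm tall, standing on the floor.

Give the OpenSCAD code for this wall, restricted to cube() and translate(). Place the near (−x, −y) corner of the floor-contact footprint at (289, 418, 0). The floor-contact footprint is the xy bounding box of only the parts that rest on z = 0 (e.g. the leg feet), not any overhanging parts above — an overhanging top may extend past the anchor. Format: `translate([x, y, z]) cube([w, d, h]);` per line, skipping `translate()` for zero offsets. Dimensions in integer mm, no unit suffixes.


translate([289, 418, 0]) cube([4947, 181, 2475]);


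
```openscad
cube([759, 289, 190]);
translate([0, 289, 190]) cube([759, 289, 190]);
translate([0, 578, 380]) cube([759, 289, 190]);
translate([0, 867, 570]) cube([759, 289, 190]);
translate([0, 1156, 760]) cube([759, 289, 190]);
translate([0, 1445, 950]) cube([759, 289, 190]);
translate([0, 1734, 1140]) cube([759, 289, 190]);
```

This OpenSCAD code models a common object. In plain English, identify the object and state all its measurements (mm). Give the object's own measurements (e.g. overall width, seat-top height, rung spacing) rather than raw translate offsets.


A straight staircase of 7 solid steps. Each step is 759 mm wide (x), 289 mm deep (y, the going) and 190 mm tall (the rise). The first step rests on the floor; each subsequent step sits one going further in +y and one rise higher in +z, directly behind and above the previous step with no overlap.


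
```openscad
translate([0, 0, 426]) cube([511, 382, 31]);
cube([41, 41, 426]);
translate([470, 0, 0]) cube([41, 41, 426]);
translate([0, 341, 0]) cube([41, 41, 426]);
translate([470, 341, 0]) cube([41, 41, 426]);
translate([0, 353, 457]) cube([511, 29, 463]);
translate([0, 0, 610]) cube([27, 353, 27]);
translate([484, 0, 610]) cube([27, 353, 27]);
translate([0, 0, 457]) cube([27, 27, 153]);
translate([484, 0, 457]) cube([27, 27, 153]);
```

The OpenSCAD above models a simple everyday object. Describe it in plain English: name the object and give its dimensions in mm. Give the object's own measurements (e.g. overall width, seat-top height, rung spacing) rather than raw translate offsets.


A chair. The seat is a 511×382×31 mm slab with its top at z = 457 mm, on four 41×41 mm corner legs (flush with the seat edges, standing on z = 0). A flat backrest 29 mm thick, 463 mm tall, spans the full seat width and rises from the seat top along its +y edge, rear face flush with the rear of the seat. Two armrests of 27×27 mm section run along each side from the seat's front edge to the front of the backrest, top faces 180 mm above the seat top and outer faces flush with the seat's x-edges; a 27×27 mm post under the front of each armrest stands on the seat at the front corner.


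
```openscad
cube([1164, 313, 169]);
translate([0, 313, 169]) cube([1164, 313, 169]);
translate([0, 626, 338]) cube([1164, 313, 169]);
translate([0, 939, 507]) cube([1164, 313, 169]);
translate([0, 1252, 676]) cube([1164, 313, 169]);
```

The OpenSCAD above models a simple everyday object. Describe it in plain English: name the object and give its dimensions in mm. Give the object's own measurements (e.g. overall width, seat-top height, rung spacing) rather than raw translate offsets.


A straight staircase of 5 solid steps. Each step is 1164 mm wide (x), 313 mm deep (y, the going) and 169 mm tall (the rise). The first step rests on the floor; each subsequent step sits one going further in +y and one rise higher in +z, directly behind and above the previous step with no overlap.


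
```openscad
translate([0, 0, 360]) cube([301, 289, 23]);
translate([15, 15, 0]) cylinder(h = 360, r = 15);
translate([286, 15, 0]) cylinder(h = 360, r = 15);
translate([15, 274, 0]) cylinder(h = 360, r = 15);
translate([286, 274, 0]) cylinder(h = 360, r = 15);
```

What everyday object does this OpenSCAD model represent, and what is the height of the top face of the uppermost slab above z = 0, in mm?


A stool. The seat height is 383 mm.

A 301×289×23 slab at z = 360 on four corner cylinders — a stool. The seat top is 360 + 23 = 383 mm.


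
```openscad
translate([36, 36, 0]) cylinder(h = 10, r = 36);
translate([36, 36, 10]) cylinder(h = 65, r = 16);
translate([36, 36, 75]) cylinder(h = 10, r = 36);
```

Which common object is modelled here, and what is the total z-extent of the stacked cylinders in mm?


A spool. The overall height is 85 mm.

Three coaxial cylinders, large–small–large — a spool. Two 10 mm flanges and a 65 mm core give 10 + 65 + 10 = 85 mm.


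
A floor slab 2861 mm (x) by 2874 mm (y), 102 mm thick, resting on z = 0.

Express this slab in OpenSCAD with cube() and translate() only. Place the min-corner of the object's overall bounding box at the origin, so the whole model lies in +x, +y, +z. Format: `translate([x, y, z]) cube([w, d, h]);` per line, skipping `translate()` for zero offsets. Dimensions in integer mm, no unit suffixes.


cube([2861, 2874, 102]);


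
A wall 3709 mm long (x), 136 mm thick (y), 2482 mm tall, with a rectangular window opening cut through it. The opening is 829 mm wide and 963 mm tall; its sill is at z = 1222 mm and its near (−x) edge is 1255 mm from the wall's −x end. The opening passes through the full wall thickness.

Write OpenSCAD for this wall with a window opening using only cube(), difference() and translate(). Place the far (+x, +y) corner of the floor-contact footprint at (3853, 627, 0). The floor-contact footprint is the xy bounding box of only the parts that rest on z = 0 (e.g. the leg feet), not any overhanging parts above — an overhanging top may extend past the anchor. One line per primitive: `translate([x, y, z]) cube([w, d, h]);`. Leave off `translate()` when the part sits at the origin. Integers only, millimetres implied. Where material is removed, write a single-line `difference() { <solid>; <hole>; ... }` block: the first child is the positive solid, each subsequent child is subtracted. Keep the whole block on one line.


difference() { translate([144, 491, 0]) cube([3709, 136, 2482]); translate([1399, 491, 1222]) cube([829, 136, 963]); }
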